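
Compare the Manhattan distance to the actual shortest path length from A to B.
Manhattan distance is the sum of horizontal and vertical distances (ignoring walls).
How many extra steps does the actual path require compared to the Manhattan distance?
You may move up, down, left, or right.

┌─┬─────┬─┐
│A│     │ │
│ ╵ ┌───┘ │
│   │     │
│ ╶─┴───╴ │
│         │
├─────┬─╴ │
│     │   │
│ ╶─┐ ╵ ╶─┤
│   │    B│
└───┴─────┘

Manhattan distance: |4 - 0| + |4 - 0| = 8
Actual path length: 10
Extra steps: 10 - 8 = 2

Solution:

┌─┬─────┬─┐
│A│     │ │
│ ╵ ┌───┘ │
│↓  │     │
│ ╶─┴───╴ │
│↳ → → → ↓│
├─────┬─╴ │
│     │↓ ↲│
│ ╶─┐ ╵ ╶─┤
│   │  ↳ B│
└───┴─────┘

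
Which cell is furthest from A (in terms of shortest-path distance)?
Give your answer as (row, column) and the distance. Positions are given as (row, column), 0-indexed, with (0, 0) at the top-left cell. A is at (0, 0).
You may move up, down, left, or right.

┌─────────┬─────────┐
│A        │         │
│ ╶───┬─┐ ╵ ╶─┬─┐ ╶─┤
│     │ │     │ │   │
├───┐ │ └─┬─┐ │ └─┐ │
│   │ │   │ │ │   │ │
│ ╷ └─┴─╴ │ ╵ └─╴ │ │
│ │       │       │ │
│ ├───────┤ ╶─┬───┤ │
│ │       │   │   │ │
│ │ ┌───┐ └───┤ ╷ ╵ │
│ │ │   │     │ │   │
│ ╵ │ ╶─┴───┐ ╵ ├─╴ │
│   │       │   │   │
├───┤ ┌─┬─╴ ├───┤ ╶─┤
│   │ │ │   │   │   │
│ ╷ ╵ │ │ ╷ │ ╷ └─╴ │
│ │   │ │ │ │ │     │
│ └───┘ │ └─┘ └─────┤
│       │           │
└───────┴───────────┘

Computing BFS distances from A to all cells:
Furthest cell: (7, 3)
Distance: 48 steps

Path from A to the furthest cell:

┌─────────┬─────────┐
│A → → → ↓│↱ → → ↓  │
│ ╶───┬─┐ ╵ ╶─┬─┐ ╶─┤
│     │ │↳ ↑  │ │↳ ↓│
├───┐ │ └─┬─┐ │ └─┐ │
│   │ │   │ │ │   │↓│
│ ╷ └─┴─╴ │ ╵ └─╴ │ │
│ │       │       │↓│
│ ├───────┤ ╶─┬───┤ │
│ │       │   │   │↓│
│ │ ┌───┐ └───┤ ╷ ╵ │
│ │ │   │     │ │  ↓│
│ ╵ │ ╶─┴───┐ ╵ ├─╴ │
│   │↓ ← ← ↰│   │↓ ↲│
├───┤ ┌─┬─╴ ├───┤ ╶─┤
│↓ ↰│↓│B│↱ ↑│↓ ↰│↳ ↓│
│ ╷ ╵ │ │ ╷ │ ╷ └─╴ │
│↓│↑ ↲│↑│↑│ │↓│↑ ← ↲│
│ └───┘ │ └─┘ └─────┤
│↳ → → ↑│↑ ← ↲      │
└───────┴───────────┘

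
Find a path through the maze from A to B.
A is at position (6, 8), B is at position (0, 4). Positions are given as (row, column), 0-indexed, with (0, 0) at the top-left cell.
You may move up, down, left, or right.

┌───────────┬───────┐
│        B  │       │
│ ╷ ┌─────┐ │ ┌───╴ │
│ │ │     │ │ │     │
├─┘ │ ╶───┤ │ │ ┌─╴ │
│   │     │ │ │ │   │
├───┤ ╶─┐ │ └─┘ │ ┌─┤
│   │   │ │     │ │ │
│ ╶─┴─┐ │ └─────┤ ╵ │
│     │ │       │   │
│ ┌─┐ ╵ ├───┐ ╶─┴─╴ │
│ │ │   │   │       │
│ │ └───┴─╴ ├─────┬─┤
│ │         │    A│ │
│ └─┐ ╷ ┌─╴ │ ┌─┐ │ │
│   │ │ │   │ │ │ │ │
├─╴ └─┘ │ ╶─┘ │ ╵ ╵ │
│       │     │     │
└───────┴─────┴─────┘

Finding the shortest path from (6, 8) to (0, 4):
Path length: 54 steps
Directions: left → left → down → down → left → left → up → right → up → left → left → down → down → left → left → up → left → up → up → up → right → right → down → right → up → up → left → up → right → right → down → down → right → right → down → right → right → right → up → left → up → up → right → up → left → left → down → down → left → left → up → up → up → left

Solution:

┌───────────┬───────┐
│        B ↰│       │
│ ╷ ┌─────┐ │ ┌───╴ │
│ │ │     │↑│ │↓ ← ↰│
├─┘ │ ╶───┤ │ │ ┌─╴ │
│   │↱ → ↓│↑│ │↓│↱ ↑│
├───┤ ╶─┐ │ └─┘ │ ┌─┤
│   │↑ ↰│↓│↑ ← ↲│↑│ │
│ ╶─┴─┐ │ └─────┤ ╵ │
│↱ → ↓│↑│↳ → ↓  │↑ ↰│
│ ┌─┐ ╵ ├───┐ ╶─┴─╴ │
│↑│ │↳ ↑│   │↳ → → ↑│
│ │ └───┴─╴ ├─────┬─┤
│↑│    ↓ ← ↰│↓ ← A│ │
│ └─┐ ╷ ┌─╴ │ ┌─┐ │ │
│↑ ↰│ │↓│↱ ↑│↓│ │ │ │
├─╴ └─┘ │ ╶─┘ │ ╵ ╵ │
│  ↑ ← ↲│↑ ← ↲│     │
└───────┴─────┴─────┘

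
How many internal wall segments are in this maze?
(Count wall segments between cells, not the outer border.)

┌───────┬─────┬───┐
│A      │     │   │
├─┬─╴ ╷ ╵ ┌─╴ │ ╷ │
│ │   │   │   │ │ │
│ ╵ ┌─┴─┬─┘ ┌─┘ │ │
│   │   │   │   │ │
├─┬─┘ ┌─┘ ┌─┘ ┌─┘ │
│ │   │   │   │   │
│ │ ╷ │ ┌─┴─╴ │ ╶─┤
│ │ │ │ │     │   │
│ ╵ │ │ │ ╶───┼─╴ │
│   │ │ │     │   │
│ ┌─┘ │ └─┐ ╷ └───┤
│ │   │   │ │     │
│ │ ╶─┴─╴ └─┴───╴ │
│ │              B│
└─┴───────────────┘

Counting internal wall segments:
Total internal walls: 56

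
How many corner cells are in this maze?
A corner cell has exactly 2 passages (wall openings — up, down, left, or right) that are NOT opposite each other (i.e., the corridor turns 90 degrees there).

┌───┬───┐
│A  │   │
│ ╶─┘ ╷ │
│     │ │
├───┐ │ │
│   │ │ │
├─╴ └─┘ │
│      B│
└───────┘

Counting corner cells (2 non-opposite passages):
Total corners: 6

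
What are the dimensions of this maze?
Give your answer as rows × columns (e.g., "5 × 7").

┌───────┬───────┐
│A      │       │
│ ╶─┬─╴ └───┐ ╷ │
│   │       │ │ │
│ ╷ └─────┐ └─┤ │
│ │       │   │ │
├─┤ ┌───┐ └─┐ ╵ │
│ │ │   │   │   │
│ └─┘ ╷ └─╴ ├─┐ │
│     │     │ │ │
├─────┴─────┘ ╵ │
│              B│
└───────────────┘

Counting the maze dimensions:
Rows (vertical): 6
Columns (horizontal): 8
Dimensions: 6 × 8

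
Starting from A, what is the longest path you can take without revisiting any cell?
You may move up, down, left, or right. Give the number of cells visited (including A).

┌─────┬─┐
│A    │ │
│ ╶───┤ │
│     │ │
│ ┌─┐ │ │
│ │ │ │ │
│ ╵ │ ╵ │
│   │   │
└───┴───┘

Finding longest simple path using DFS:
Start: (0, 0)
Longest path visits 10 cells
Path: A → down → right → right → down → down → right → up → up → up

Solution:

┌─────┬─┐
│A    │B│
│ ╶───┤ │
│↳ → ↓│↑│
│ ┌─┐ │ │
│ │ │↓│↑│
│ ╵ │ ╵ │
│   │↳ ↑│
└───┴───┘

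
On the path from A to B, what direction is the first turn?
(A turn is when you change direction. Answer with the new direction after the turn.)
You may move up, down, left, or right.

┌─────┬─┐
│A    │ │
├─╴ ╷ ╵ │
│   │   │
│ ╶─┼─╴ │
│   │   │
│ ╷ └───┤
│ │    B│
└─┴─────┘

Directions: right, down, left, down, right, down, right, right
First turn direction: down

Solution:

┌─────┬─┐
│A ↓  │ │
├─╴ ╷ ╵ │
│↓ ↲│   │
│ ╶─┼─╴ │
│↳ ↓│   │
│ ╷ └───┤
│ │↳ → B│
└─┴─────┘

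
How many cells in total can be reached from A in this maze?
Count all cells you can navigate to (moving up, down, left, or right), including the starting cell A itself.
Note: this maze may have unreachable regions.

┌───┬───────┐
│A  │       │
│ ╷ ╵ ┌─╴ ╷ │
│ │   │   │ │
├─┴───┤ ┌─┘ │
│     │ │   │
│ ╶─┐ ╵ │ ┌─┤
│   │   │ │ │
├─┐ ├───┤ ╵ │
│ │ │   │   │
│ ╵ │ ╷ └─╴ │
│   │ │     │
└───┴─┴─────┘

Using BFS/flood-fill to find all reachable cells from A:
Maze size: 6 × 6 = 36 total cells
All cells are reachable — the maze is fully connected.
Reachable cells: 36

Reachable region (· marks reachable cells):

┌───┬───────┐
│A ·│· · · ·│
│ ╷ ╵ ┌─╴ ╷ │
│·│· ·│· ·│·│
├─┴───┤ ┌─┘ │
│· · ·│·│· ·│
│ ╶─┐ ╵ │ ┌─┤
│· ·│· ·│·│·│
├─┐ ├───┤ ╵ │
│·│·│· ·│· ·│
│ ╵ │ ╷ └─╴ │
│· ·│·│· · ·│
└───┴─┴─────┘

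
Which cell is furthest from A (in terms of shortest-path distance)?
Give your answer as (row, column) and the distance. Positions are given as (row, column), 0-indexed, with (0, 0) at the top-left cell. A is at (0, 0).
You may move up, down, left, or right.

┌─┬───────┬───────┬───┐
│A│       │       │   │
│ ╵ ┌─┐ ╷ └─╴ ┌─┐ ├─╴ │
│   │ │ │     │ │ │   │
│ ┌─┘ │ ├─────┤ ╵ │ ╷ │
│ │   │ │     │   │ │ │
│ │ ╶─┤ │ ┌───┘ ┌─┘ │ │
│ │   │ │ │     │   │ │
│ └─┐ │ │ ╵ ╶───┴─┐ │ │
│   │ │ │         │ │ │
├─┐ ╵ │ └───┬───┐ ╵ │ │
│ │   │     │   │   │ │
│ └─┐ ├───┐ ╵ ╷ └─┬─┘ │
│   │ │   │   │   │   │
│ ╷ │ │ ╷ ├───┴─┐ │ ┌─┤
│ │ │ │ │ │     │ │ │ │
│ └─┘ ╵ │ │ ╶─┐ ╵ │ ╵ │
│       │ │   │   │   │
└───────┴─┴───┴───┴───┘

Computing BFS distances from A to all cells:
Furthest cell: (7, 10)
Distance: 39 steps

Path from A to the furthest cell:

┌─┬───────┬───────┬───┐
│A│↱ → → ↓│  ↱ → ↓│   │
│ ╵ ┌─┐ ╷ └─╴ ┌─┐ ├─╴ │
│↳ ↑│ │ │↳ → ↑│ │↓│↱ ↓│
│ ┌─┘ │ ├─────┤ ╵ │ ╷ │
│ │   │ │     │↓ ↲│↑│↓│
│ │ ╶─┤ │ ┌───┘ ┌─┘ │ │
│ │   │ │ │↓ ← ↲│  ↑│↓│
│ └─┐ │ │ ╵ ╶───┴─┐ │ │
│   │ │ │  ↳ → → ↓│↑│↓│
├─┐ ╵ │ └───┬───┐ ╵ │ │
│ │   │     │   │↳ ↑│↓│
│ └─┐ ├───┐ ╵ ╷ └─┬─┘ │
│   │ │   │   │   │↓ ↲│
│ ╷ │ │ ╷ ├───┴─┐ │ ┌─┤
│ │ │ │ │ │     │ │↓│B│
│ └─┘ ╵ │ │ ╶─┐ ╵ │ ╵ │
│       │ │   │   │↳ ↑│
└───────┴─┴───┴───┴───┘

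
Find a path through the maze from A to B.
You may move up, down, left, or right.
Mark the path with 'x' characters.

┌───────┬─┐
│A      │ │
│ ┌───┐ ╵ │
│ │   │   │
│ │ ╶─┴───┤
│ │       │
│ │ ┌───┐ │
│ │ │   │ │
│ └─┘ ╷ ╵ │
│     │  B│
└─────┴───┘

Finding the shortest path through the maze:
Path length: 10 steps
Directions: down → down → down → down → right → right → up → right → down → right

Solution:

┌───────┬─┐
│A      │ │
│ ┌───┐ ╵ │
│x│   │   │
│ │ ╶─┴───┤
│x│       │
│ │ ┌───┐ │
│x│ │x x│ │
│ └─┘ ╷ ╵ │
│x x x│x B│
└─────┴───┘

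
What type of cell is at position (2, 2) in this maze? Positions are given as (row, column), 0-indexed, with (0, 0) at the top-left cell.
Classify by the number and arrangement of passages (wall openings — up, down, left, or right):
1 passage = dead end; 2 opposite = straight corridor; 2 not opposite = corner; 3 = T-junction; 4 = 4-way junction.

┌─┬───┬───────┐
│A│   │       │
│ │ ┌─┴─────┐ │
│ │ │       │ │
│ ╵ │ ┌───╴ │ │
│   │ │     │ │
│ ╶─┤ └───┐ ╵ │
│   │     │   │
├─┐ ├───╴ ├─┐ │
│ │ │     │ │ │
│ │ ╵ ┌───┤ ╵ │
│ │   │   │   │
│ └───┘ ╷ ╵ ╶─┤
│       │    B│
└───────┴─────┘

Checking cell at (2, 2):
Number of passages: 2
Cell type: straight corridor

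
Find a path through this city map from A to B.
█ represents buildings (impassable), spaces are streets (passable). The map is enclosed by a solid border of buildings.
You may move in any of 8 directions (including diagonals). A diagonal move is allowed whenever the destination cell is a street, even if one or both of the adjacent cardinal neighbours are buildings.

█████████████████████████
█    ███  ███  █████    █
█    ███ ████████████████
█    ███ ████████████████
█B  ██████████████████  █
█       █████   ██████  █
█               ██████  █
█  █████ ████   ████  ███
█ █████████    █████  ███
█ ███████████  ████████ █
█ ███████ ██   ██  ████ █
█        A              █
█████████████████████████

Finding the shortest path from A to B:
Movement: 8-directional
Path length: 14 steps
Directions: left → left → left → left → left → left → left → up-left → up → up → up → up → up → up

Solution:

█████████████████████████
█    ███  ███  █████    █
█    ███ ████████████████
█    ███ ████████████████
█B  ██████████████████  █
█↑      █████   ██████  █
█↑              ██████  █
█↑ █████ ████   ████  ███
█↑█████████    █████  ███
█↑███████████  ████████ █
█↑███████ ██   ██  ████ █
█ ↖←←←←←←A              █
█████████████████████████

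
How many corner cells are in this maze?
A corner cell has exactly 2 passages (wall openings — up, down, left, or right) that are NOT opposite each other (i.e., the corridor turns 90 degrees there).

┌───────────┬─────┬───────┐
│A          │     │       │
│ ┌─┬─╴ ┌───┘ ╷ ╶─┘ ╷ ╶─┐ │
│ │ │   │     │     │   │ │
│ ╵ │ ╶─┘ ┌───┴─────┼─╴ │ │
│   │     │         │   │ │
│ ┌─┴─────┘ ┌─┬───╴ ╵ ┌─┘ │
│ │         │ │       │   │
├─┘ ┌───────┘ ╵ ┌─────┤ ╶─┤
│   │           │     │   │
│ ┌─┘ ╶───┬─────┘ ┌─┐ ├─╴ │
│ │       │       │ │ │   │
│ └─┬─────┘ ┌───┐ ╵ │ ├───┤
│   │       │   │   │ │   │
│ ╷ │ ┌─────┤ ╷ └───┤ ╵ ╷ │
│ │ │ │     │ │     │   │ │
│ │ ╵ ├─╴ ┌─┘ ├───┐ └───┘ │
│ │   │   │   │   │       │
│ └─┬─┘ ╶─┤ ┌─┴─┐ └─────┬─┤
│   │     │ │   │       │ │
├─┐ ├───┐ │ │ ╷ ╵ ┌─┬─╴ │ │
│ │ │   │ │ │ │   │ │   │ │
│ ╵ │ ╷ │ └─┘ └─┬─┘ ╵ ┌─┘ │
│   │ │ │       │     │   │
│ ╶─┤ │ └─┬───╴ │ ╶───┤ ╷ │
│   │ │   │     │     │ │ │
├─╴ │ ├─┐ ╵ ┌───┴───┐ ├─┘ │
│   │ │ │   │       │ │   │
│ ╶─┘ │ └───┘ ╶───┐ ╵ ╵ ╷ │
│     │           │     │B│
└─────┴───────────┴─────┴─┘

Counting corner cells (2 non-opposite passages):
Total corners: 95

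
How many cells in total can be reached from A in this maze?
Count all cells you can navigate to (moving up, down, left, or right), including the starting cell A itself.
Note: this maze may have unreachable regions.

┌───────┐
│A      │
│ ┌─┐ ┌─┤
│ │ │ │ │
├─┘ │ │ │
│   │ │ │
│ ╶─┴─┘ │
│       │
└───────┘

Using BFS/flood-fill to find all reachable cells from A:
Maze size: 4 × 4 = 16 total cells
9 cell(s) are walled off and cannot be reached from A.
Reachable cells: 7

Reachable region (· marks reachable cells):

┌───────┐
│A · · ·│
│ ┌─┐ ┌─┤
│·│ │·│ │
├─┘ │ │ │
│   │·│ │
│ ╶─┴─┘ │
│       │
└───────┘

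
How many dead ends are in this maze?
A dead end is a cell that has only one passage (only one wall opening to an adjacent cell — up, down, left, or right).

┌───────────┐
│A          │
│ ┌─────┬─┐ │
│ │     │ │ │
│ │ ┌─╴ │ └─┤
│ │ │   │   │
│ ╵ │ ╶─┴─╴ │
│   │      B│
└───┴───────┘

Checking each cell for number of passages:

Dead ends found at positions:
  (1, 4)
  (1, 5)
Total dead ends: 2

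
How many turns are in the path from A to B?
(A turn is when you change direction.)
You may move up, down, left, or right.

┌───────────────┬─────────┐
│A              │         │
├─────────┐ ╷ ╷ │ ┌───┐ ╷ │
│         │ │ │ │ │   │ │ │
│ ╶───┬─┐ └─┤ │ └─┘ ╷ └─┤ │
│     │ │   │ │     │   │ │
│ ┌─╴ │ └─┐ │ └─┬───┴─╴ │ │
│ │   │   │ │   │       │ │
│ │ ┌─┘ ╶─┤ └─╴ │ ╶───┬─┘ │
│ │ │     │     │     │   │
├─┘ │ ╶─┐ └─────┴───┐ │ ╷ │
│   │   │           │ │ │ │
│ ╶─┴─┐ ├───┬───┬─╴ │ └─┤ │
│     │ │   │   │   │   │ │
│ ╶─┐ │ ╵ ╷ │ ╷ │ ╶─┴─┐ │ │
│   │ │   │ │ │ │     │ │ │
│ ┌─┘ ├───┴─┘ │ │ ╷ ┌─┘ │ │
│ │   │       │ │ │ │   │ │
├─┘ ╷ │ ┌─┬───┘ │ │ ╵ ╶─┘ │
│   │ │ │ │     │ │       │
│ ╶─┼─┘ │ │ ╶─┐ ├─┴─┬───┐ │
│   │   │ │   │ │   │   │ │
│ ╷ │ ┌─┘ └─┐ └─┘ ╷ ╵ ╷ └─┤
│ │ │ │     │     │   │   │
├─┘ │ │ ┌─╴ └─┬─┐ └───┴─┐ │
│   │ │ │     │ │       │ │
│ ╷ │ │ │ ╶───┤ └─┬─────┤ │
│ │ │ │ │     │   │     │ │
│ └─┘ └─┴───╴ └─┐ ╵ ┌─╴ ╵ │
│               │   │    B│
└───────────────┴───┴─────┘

Directions: right, right, right, right, right, right, down, down, down, right, down, left, left, up, up, left, up, left, left, left, left, down, right, right, down, left, down, down, left, down, right, right, down, down, left, down, left, down, right, down, down, left, down, down, right, right, up, up, up, up, right, up, up, right, right, right, up, up, right, down, down, down, left, left, down, right, down, right, right, up, right, down, right, up, right, down, right, down, down, down
Number of turns: 47

Solution:

┌───────────────┬─────────┐
│A → → → → → ↓  │         │
├─────────┐ ╷ ╷ │ ┌───┐ ╷ │
│↓ ← ← ← ↰│ │↓│ │ │   │ │ │
│ ╶───┬─┐ └─┤ │ └─┘ ╷ └─┤ │
│↳ → ↓│ │↑ ↰│↓│     │   │ │
│ ┌─╴ │ └─┐ │ └─┬───┴─╴ │ │
│ │↓ ↲│   │↑│↳ ↓│       │ │
│ │ ┌─┘ ╶─┤ └─╴ │ ╶───┬─┘ │
│ │↓│     │↑ ← ↲│     │   │
├─┘ │ ╶─┐ └─────┴───┐ │ ╷ │
│↓ ↲│   │           │ │ │ │
│ ╶─┴─┐ ├───┬───┬─╴ │ └─┤ │
│↳ → ↓│ │   │↱ ↓│   │   │ │
│ ╶─┐ │ ╵ ╷ │ ╷ │ ╶─┴─┐ │ │
│   │↓│   │ │↑│↓│     │ │ │
│ ┌─┘ ├───┴─┘ │ │ ╷ ┌─┘ │ │
│ │↓ ↲│↱ → → ↑│↓│ │ │   │ │
├─┘ ╷ │ ┌─┬───┘ │ │ ╵ ╶─┘ │
│↓ ↲│ │↑│ │↓ ← ↲│ │       │
│ ╶─┼─┘ │ │ ╶─┐ ├─┴─┬───┐ │
│↳ ↓│↱ ↑│ │↳ ↓│ │↱ ↓│↱ ↓│ │
│ ╷ │ ┌─┘ └─┐ └─┘ ╷ ╵ ╷ └─┤
│ │↓│↑│     │↳ → ↑│↳ ↑│↳ ↓│
├─┘ │ │ ┌─╴ └─┬─┐ └───┴─┐ │
│↓ ↲│↑│ │     │ │       │↓│
│ ╷ │ │ │ ╶───┤ └─┬─────┤ │
│↓│ │↑│ │     │   │     │↓│
│ └─┘ └─┴───╴ └─┐ ╵ ┌─╴ ╵ │
│↳ → ↑          │   │    B│
└───────────────┴───┴─────┘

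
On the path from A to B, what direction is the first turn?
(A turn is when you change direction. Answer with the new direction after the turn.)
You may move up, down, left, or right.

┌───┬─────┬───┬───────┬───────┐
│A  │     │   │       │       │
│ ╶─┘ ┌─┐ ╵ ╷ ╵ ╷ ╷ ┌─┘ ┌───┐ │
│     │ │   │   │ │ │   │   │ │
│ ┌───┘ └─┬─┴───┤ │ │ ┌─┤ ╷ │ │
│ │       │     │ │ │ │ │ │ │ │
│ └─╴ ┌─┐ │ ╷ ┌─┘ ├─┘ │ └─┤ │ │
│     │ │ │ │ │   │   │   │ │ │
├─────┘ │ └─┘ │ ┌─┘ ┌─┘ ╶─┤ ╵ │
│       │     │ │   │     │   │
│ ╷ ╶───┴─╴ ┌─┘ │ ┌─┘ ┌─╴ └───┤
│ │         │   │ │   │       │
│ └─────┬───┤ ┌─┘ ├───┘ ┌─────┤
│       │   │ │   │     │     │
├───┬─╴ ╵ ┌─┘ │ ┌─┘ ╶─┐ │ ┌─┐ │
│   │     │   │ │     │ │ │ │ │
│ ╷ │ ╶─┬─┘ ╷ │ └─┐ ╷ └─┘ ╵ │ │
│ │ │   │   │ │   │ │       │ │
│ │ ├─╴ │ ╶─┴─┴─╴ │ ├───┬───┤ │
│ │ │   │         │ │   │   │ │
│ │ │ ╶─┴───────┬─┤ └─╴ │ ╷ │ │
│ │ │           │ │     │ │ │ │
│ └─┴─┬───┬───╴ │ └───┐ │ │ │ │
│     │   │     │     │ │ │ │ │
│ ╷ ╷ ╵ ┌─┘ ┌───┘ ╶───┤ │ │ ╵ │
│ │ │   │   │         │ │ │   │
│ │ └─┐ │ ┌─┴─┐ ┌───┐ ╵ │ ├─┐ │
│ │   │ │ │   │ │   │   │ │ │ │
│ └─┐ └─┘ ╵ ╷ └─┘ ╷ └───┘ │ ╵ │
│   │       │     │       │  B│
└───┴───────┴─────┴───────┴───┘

Directions: down, down, down, right, right, up, right, right, down, down, right, down, left, left, left, left, up, left, down, down, right, right, right, down, left, down, right, down, left, down, right, right, right, right, right, down, left, left, down, left, down, down, right, up, right, down, right, right, up, right, down, right, right, right, up, up, up, up, up, right, down, down, down, right, down, down
First turn direction: right

Solution:

┌───┬─────┬───┬───────┬───────┐
│A  │     │   │       │       │
│ ╶─┘ ┌─┐ ╵ ╷ ╵ ╷ ╷ ┌─┘ ┌───┐ │
│↓    │ │   │   │ │ │   │   │ │
│ ┌───┘ └─┬─┴───┤ │ │ ┌─┤ ╷ │ │
│↓│  ↱ → ↓│     │ │ │ │ │ │ │ │
│ └─╴ ┌─┐ │ ╷ ┌─┘ ├─┘ │ └─┤ │ │
│↳ → ↑│ │↓│ │ │   │   │   │ │ │
├─────┘ │ └─┘ │ ┌─┘ ┌─┘ ╶─┤ ╵ │
│↓ ↰    │↳ ↓  │ │   │     │   │
│ ╷ ╶───┴─╴ ┌─┘ │ ┌─┘ ┌─╴ └───┤
│↓│↑ ← ← ← ↲│   │ │   │       │
│ └─────┬───┤ ┌─┘ ├───┘ ┌─────┤
│↳ → → ↓│   │ │   │     │     │
├───┬─╴ ╵ ┌─┘ │ ┌─┘ ╶─┐ │ ┌─┐ │
│   │↓ ↲  │   │ │     │ │ │ │ │
│ ╷ │ ╶─┬─┘ ╷ │ └─┐ ╷ └─┘ ╵ │ │
│ │ │↳ ↓│   │ │   │ │       │ │
│ │ ├─╴ │ ╶─┴─┴─╴ │ ├───┬───┤ │
│ │ │↓ ↲│         │ │   │↱ ↓│ │
│ │ │ ╶─┴───────┬─┤ └─╴ │ ╷ │ │
│ │ │↳ → → → → ↓│ │     │↑│↓│ │
│ └─┴─┬───┬───╴ │ └───┐ │ │ │ │
│     │   │↓ ← ↲│     │ │↑│↓│ │
│ ╷ ╷ ╵ ┌─┘ ┌───┘ ╶───┤ │ │ ╵ │
│ │ │   │↓ ↲│         │ │↑│↳ ↓│
│ │ └─┐ │ ┌─┴─┐ ┌───┐ ╵ │ ├─┐ │
│ │   │ │↓│↱ ↓│ │↱ ↓│   │↑│ │↓│
│ └─┐ └─┘ ╵ ╷ └─┘ ╷ └───┘ │ ╵ │
│   │    ↳ ↑│↳ → ↑│↳ → → ↑│  B│
└───┴───────┴─────┴───────┴───┘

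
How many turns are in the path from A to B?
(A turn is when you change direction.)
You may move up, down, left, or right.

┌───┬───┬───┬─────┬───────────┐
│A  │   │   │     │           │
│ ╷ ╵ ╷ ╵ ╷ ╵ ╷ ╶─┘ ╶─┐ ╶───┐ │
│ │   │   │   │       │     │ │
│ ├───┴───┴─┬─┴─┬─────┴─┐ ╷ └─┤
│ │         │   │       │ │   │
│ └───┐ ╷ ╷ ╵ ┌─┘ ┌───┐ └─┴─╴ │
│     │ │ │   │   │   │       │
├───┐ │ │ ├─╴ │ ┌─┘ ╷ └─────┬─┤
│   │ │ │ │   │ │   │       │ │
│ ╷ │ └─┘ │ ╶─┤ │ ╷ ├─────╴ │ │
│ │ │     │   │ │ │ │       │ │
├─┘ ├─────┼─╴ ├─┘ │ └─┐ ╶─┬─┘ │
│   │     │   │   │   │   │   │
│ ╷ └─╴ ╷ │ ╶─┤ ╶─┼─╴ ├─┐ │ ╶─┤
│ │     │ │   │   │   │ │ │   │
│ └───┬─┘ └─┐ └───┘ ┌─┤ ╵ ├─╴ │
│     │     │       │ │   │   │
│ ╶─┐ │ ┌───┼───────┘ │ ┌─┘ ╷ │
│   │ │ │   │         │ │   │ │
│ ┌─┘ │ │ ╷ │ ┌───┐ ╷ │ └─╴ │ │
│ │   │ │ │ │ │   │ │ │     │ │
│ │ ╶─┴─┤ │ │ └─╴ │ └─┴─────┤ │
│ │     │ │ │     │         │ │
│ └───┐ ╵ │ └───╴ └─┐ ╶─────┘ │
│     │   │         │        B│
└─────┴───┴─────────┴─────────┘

Directions: down, down, down, right, right, down, down, right, right, up, up, up, right, down, right, down, left, down, right, down, left, down, right, down, right, right, right, up, right, up, left, up, up, up, right, down, right, right, right, down, left, left, down, right, down, down, left, down, down, right, right, up, up, right, down, down, down, down
Number of turns: 36

Solution:

┌───┬───┬───┬─────┬───────────┐
│A  │   │   │     │           │
│ ╷ ╵ ╷ ╵ ╷ ╵ ╷ ╶─┘ ╶─┐ ╶───┐ │
│↓│   │   │   │       │     │ │
│ ├───┴───┴─┬─┴─┬─────┴─┐ ╷ └─┤
│↓│      ↱ ↓│   │       │ │   │
│ └───┐ ╷ ╷ ╵ ┌─┘ ┌───┐ └─┴─╴ │
│↳ → ↓│ │↑│↳ ↓│   │↱ ↓│       │
├───┐ │ │ ├─╴ │ ┌─┘ ╷ └─────┬─┤
│   │↓│ │↑│↓ ↲│ │  ↑│↳ → → ↓│ │
│ ╷ │ └─┘ │ ╶─┤ │ ╷ ├─────╴ │ │
│ │ │↳ → ↑│↳ ↓│ │ │↑│  ↓ ← ↲│ │
├─┘ ├─────┼─╴ ├─┘ │ └─┐ ╶─┬─┘ │
│   │     │↓ ↲│   │↑ ↰│↳ ↓│   │
│ ╷ └─╴ ╷ │ ╶─┤ ╶─┼─╴ ├─┐ │ ╶─┤
│ │     │ │↳ ↓│   │↱ ↑│ │↓│   │
│ └───┬─┘ └─┐ └───┘ ┌─┤ ╵ ├─╴ │
│     │     │↳ → → ↑│ │↓ ↲│↱ ↓│
│ ╶─┐ │ ┌───┼───────┘ │ ┌─┘ ╷ │
│   │ │ │   │         │↓│  ↑│↓│
│ ┌─┘ │ │ ╷ │ ┌───┐ ╷ │ └─╴ │ │
│ │   │ │ │ │ │   │ │ │↳ → ↑│↓│
│ │ ╶─┴─┤ │ │ └─╴ │ └─┴─────┤ │
│ │     │ │ │     │         │↓│
│ └───┐ ╵ │ └───╴ └─┐ ╶─────┘ │
│     │   │         │        B│
└─────┴───┴─────────┴─────────┘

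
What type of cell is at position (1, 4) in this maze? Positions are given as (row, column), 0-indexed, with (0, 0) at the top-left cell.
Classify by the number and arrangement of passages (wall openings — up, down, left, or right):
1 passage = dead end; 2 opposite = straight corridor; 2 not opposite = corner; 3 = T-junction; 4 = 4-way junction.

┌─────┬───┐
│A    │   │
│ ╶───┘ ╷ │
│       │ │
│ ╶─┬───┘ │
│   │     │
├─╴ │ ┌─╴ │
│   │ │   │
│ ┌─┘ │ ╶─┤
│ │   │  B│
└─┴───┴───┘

Checking cell at (1, 4):
Number of passages: 2
Cell type: straight corridor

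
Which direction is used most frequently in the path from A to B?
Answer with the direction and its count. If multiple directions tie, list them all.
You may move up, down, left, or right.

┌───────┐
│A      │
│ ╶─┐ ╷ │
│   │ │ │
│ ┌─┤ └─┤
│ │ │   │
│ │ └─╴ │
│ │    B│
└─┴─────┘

Directions: right, right, down, down, right, down
Counts: {'right': 3, 'down': 3}
Most common: down and right (tied at 3 times each)

Solution:

┌───────┐
│A → ↓  │
│ ╶─┐ ╷ │
│   │↓│ │
│ ┌─┤ └─┤
│ │ │↳ ↓│
│ │ └─╴ │
│ │    B│
└─┴─────┘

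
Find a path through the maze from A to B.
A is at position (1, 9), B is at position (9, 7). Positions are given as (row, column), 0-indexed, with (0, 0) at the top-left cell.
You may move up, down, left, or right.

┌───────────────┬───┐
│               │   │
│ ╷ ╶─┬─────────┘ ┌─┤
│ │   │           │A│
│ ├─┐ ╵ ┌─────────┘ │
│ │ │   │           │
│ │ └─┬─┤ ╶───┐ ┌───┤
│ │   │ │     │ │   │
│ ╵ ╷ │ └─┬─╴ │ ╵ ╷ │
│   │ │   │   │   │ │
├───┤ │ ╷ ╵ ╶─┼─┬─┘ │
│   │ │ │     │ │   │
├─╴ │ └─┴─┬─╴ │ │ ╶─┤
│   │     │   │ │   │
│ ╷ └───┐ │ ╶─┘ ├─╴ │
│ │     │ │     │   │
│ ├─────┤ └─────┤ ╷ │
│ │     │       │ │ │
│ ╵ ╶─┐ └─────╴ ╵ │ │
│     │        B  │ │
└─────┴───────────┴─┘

Finding the shortest path from (1, 9) to (9, 7):
Path length: 18 steps
Directions: down → left → left → down → down → right → up → right → down → down → left → down → right → down → left → down → down → left

Solution:

┌───────────────┬───┐
│               │   │
│ ╷ ╶─┬─────────┘ ┌─┤
│ │   │           │A│
│ ├─┐ ╵ ┌─────────┘ │
│ │ │   │      ↓ ← ↲│
│ │ └─┬─┤ ╶───┐ ┌───┤
│ │   │ │     │↓│↱ ↓│
│ ╵ ╷ │ └─┬─╴ │ ╵ ╷ │
│   │ │   │   │↳ ↑│↓│
├───┤ │ ╷ ╵ ╶─┼─┬─┘ │
│   │ │ │     │ │↓ ↲│
├─╴ │ └─┴─┬─╴ │ │ ╶─┤
│   │     │   │ │↳ ↓│
│ ╷ └───┐ │ ╶─┘ ├─╴ │
│ │     │ │     │↓ ↲│
│ ├─────┤ └─────┤ ╷ │
│ │     │       │↓│ │
│ ╵ ╶─┐ └─────╴ ╵ │ │
│     │        B ↲│ │
└─────┴───────────┴─┘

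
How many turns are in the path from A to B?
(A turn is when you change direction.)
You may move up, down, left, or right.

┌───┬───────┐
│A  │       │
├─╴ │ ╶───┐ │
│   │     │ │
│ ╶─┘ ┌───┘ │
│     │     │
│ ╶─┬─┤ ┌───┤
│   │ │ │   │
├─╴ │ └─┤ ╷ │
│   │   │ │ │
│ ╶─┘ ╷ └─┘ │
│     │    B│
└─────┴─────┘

Directions: right, down, left, down, down, right, down, left, down, right, right, up, right, down, right, right
Number of turns: 12

Solution:

┌───┬───────┐
│A ↓│       │
├─╴ │ ╶───┐ │
│↓ ↲│     │ │
│ ╶─┘ ┌───┘ │
│↓    │     │
│ ╶─┬─┤ ┌───┤
│↳ ↓│ │ │   │
├─╴ │ └─┤ ╷ │
│↓ ↲│↱ ↓│ │ │
│ ╶─┘ ╷ └─┘ │
│↳ → ↑│↳ → B│
└─────┴─────┘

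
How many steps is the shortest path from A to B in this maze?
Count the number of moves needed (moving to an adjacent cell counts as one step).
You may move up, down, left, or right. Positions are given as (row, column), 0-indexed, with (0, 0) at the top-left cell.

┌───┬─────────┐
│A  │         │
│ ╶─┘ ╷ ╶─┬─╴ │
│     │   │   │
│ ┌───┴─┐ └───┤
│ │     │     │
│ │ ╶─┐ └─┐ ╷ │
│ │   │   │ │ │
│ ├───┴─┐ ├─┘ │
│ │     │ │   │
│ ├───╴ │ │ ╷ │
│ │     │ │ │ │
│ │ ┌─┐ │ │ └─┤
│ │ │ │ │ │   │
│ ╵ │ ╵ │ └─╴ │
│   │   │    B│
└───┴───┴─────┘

Using BFS to find shortest path:
Start: (0, 0), End: (7, 6)
Path found:
(0,0) → (1,0) → (1,1) → (1,2) → (0,2) → (0,3) → (1,3) → (1,4) → (2,4) → (2,5) → (2,6) → (3,6) → (4,6) → (4,5) → (5,5) → (6,5) → (6,6) → (7,6)
Number of steps: 17

Solution:

┌───┬─────────┐
│A  │↱ ↓      │
│ ╶─┘ ╷ ╶─┬─╴ │
│↳ → ↑│↳ ↓│   │
│ ┌───┴─┐ └───┤
│ │     │↳ → ↓│
│ │ ╶─┐ └─┐ ╷ │
│ │   │   │ │↓│
│ ├───┴─┐ ├─┘ │
│ │     │ │↓ ↲│
│ ├───╴ │ │ ╷ │
│ │     │ │↓│ │
│ │ ┌─┐ │ │ └─┤
│ │ │ │ │ │↳ ↓│
│ ╵ │ ╵ │ └─╴ │
│   │   │    B│
└───┴───┴─────┘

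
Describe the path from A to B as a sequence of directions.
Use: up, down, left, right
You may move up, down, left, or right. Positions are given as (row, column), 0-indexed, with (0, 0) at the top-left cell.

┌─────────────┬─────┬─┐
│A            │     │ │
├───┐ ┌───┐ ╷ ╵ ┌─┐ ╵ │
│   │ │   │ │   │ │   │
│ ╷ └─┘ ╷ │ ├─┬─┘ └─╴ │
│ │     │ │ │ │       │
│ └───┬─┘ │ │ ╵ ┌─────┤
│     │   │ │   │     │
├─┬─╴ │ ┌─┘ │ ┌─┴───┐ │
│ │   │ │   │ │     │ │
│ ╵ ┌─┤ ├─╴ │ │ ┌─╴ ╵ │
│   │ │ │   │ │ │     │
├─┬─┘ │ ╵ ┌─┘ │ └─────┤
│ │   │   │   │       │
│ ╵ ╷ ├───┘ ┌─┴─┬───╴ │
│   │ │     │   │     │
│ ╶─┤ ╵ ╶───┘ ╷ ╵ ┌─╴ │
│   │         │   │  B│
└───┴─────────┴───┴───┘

Finding the path and converting it to directions:
Path through cells: (0,0) → (0,1) → (0,2) → (0,3) → (0,4) → (0,5) → (0,6) → (1,6) → (1,7) → (0,7) → (0,8) → (0,9) → (1,9) → (1,10) → (2,10) → (2,9) → (2,8) → (2,7) → (3,7) → (3,6) → (4,6) → (5,6) → (6,6) → (6,5) → (7,5) → (7,4) → (7,3) → (8,3) → (8,4) → (8,5) → (8,6) → (7,6) → (7,7) → (8,7) → (8,8) → (7,8) → (7,9) → (7,10) → (8,10)
Directions: right, right, right, right, right, right, down, right, up, right, right, down, right, down, left, left, left, down, left, down, down, down, left, down, left, left, down, right, right, right, up, right, down, right, up, right, right, down

Solution:

┌─────────────┬─────┬─┐
│A → → → → → ↓│↱ → ↓│ │
├───┐ ┌───┐ ╷ ╵ ┌─┐ ╵ │
│   │ │   │ │↳ ↑│ │↳ ↓│
│ ╷ └─┘ ╷ │ ├─┬─┘ └─╴ │
│ │     │ │ │ │↓ ← ← ↲│
│ └───┬─┘ │ │ ╵ ┌─────┤
│     │   │ │↓ ↲│     │
├─┬─╴ │ ┌─┘ │ ┌─┴───┐ │
│ │   │ │   │↓│     │ │
│ ╵ ┌─┤ ├─╴ │ │ ┌─╴ ╵ │
│   │ │ │   │↓│ │     │
├─┬─┘ │ ╵ ┌─┘ │ └─────┤
│ │   │   │↓ ↲│       │
│ ╵ ╷ ├───┘ ┌─┴─┬───╴ │
│   │ │↓ ← ↲│↱ ↓│↱ → ↓│
│ ╶─┤ ╵ ╶───┘ ╷ ╵ ┌─╴ │
│   │  ↳ → → ↑│↳ ↑│  B│
└───┴─────────┴───┴───┘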